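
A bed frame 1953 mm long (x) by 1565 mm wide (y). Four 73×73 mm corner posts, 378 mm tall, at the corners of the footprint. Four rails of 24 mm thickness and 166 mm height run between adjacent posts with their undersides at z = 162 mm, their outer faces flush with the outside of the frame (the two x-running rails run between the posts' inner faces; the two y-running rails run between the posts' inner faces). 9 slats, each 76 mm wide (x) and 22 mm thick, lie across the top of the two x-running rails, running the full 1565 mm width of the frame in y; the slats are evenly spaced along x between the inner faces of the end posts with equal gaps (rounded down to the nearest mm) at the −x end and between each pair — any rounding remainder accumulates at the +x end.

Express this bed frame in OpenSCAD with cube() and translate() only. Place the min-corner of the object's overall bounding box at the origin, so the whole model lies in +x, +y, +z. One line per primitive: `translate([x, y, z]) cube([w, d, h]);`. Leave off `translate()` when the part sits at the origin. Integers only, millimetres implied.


cube([73, 73, 378]);
translate([0, 1492, 0]) cube([73, 73, 378]);
translate([1880, 0, 0]) cube([73, 73, 378]);
translate([1880, 1492, 0]) cube([73, 73, 378]);
translate([73, 0, 162]) cube([1807, 24, 166]);
translate([73, 1541, 162]) cube([1807, 24, 166]);
translate([0, 73, 162]) cube([24, 1419, 166]);
translate([1929, 73, 162]) cube([24, 1419, 166]);
translate([185, 0, 328]) cube([76, 1565, 22]);
translate([373, 0, 328]) cube([76, 1565, 22]);
translate([561, 0, 328]) cube([76, 1565, 22]);
translate([749, 0, 328]) cube([76, 1565, 22]);
translate([937, 0, 328]) cube([76, 1565, 22]);
translate([1125, 0, 328]) cube([76, 1565, 22]);
translate([1313, 0, 328]) cube([76, 1565, 22]);
translate([1501, 0, 328]) cube([76, 1565, 22]);
translate([1689, 0, 328]) cube([76, 1565, 22]);


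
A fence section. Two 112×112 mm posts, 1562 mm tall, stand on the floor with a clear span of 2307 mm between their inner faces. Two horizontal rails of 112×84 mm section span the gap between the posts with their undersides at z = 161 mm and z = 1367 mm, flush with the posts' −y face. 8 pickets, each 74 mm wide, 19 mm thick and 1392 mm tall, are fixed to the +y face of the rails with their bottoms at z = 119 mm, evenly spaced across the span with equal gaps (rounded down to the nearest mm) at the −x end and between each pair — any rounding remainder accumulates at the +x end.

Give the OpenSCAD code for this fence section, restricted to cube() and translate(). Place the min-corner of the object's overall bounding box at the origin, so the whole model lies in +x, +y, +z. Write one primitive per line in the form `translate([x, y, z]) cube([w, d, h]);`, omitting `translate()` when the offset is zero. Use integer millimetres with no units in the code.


cube([112, 112, 1562]);
translate([2419, 0, 0]) cube([112, 112, 1562]);
translate([112, 0, 161]) cube([2307, 112, 84]);
translate([112, 0, 1367]) cube([2307, 112, 84]);
translate([302, 112, 119]) cube([74, 19, 1392]);
translate([566, 112, 119]) cube([74, 19, 1392]);
translate([830, 112, 119]) cube([74, 19, 1392]);
translate([1094, 112, 119]) cube([74, 19, 1392]);
translate([1358, 112, 119]) cube([74, 19, 1392]);
translate([1622, 112, 119]) cube([74, 19, 1392]);
translate([1886, 112, 119]) cube([74, 19, 1392]);
translate([2150, 112, 119]) cube([74, 19, 1392]);


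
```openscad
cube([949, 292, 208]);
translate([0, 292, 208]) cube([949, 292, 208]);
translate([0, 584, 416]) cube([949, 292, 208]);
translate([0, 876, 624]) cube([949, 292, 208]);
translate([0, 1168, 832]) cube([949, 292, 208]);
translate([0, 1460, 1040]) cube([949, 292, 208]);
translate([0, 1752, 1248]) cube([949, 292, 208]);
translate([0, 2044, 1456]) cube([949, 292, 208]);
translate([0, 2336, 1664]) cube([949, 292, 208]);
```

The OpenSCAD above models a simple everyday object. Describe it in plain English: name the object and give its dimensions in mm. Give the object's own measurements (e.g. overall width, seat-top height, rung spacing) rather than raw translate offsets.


A straight staircase of 9 solid steps. Each step is 949 mm wide (x), 292 mm deep (y, the going) and 208 mm tall (the rise). The first step rests on the floor; each subsequent step sits one going further in +y and one rise higher in +z, directly behind and above the previous step with no overlap.


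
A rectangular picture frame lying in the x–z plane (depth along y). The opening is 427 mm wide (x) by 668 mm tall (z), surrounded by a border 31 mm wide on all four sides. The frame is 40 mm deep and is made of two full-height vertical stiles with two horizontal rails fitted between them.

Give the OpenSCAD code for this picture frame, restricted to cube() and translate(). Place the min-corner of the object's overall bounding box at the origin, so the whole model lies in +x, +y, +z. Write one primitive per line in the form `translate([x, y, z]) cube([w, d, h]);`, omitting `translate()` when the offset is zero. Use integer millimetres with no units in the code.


cube([31, 40, 730]);
translate([458, 0, 0]) cube([31, 40, 730]);
translate([31, 0, 0]) cube([427, 40, 31]);
translate([31, 0, 699]) cube([427, 40, 31]);


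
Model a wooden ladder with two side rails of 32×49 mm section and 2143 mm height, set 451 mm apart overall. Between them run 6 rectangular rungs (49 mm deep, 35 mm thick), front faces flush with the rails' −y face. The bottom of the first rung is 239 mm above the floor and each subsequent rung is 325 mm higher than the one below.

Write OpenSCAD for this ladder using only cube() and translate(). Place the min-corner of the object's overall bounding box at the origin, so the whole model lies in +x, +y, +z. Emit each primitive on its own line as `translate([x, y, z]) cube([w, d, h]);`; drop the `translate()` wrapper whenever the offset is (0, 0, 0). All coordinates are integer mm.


cube([32, 49, 2143]);
translate([419, 0, 0]) cube([32, 49, 2143]);
translate([32, 0, 239]) cube([387, 49, 35]);
translate([32, 0, 564]) cube([387, 49, 35]);
translate([32, 0, 889]) cube([387, 49, 35]);
translate([32, 0, 1214]) cube([387, 49, 35]);
translate([32, 0, 1539]) cube([387, 49, 35]);
translate([32, 0, 1864]) cube([387, 49, 35]);


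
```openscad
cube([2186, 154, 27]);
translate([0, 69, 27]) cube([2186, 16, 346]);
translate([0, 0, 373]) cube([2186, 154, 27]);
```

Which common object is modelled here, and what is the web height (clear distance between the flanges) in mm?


An I-beam. The web height is 346 mm.

Two wide flanges with a thin centred web — an I-beam. Overall 400 mm minus two 27 mm flanges gives a web of 400 − 2·27 = 346 mm.


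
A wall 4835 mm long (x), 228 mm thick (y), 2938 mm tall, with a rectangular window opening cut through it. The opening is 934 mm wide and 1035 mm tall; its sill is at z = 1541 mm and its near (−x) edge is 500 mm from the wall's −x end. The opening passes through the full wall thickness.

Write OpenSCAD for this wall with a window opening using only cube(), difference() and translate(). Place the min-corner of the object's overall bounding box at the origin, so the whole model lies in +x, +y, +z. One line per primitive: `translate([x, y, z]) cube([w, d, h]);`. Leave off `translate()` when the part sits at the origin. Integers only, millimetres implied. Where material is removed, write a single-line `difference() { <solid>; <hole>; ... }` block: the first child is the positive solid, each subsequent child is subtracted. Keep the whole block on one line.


difference() { cube([4835, 228, 2938]); translate([500, 0, 1541]) cube([934, 228, 1035]); }


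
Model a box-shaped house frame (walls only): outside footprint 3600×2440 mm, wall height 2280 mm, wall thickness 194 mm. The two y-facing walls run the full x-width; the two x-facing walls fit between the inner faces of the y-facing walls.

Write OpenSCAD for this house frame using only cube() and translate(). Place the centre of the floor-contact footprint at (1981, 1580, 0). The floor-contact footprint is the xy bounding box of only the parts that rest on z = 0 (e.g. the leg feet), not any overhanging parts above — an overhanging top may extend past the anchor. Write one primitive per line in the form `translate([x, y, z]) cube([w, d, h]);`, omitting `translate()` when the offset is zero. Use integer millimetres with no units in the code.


translate([181, 360, 0]) cube([3600, 194, 2280]);
translate([181, 2606, 0]) cube([3600, 194, 2280]);
translate([181, 554, 0]) cube([194, 2052, 2280]);
translate([3587, 554, 0]) cube([194, 2052, 2280]);


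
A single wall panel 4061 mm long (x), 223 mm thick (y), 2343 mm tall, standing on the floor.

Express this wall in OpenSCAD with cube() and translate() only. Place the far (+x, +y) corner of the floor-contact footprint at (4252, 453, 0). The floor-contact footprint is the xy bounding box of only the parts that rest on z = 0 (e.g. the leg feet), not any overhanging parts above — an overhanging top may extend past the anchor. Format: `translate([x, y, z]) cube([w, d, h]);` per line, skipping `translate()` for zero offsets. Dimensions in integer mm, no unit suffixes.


translate([191, 230, 0]) cube([4061, 223, 2343]);


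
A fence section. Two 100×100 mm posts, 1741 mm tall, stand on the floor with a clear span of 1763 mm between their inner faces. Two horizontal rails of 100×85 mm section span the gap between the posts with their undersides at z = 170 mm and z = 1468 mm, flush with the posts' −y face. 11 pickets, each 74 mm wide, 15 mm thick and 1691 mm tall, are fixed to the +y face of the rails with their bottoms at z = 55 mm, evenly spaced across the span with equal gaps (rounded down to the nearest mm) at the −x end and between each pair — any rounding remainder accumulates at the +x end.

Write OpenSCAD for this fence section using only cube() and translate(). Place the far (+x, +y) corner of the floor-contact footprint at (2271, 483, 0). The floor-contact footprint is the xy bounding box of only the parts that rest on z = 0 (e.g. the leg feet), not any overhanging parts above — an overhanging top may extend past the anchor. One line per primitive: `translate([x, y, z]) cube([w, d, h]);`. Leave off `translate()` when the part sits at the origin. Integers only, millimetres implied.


translate([308, 383, 0]) cube([100, 100, 1741]);
translate([2171, 383, 0]) cube([100, 100, 1741]);
translate([408, 383, 170]) cube([1763, 100, 85]);
translate([408, 383, 1468]) cube([1763, 100, 85]);
translate([487, 483, 55]) cube([74, 15, 1691]);
translate([640, 483, 55]) cube([74, 15, 1691]);
translate([793, 483, 55]) cube([74, 15, 1691]);
translate([946, 483, 55]) cube([74, 15, 1691]);
translate([1099, 483, 55]) cube([74, 15, 1691]);
translate([1252, 483, 55]) cube([74, 15, 1691]);
translate([1405, 483, 55]) cube([74, 15, 1691]);
translate([1558, 483, 55]) cube([74, 15, 1691]);
translate([1711, 483, 55]) cube([74, 15, 1691]);
translate([1864, 483, 55]) cube([74, 15, 1691]);
translate([2017, 483, 55]) cube([74, 15, 1691]);


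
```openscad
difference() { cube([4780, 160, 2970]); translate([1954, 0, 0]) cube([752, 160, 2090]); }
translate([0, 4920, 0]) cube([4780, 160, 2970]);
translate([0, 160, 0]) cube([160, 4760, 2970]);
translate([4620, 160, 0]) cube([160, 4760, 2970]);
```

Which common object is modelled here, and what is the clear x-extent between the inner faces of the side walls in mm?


A single room. The interior width is 4460 mm.

Four walls enclosing a rectangle with a door in the front wall — a room. Outside width 4780 minus two 160 mm walls gives 4460 mm.


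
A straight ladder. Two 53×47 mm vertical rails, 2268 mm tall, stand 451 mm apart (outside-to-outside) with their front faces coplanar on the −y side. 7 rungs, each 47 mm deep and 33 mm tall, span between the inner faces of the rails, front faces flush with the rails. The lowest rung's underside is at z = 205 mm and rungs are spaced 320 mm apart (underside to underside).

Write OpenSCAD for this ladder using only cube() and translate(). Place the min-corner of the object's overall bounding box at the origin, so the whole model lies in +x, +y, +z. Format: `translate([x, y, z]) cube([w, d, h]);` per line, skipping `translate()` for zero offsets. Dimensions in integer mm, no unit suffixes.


cube([53, 47, 2268]);
translate([398, 0, 0]) cube([53, 47, 2268]);
translate([53, 0, 205]) cube([345, 47, 33]);
translate([53, 0, 525]) cube([345, 47, 33]);
translate([53, 0, 845]) cube([345, 47, 33]);
translate([53, 0, 1165]) cube([345, 47, 33]);
translate([53, 0, 1485]) cube([345, 47, 33]);
translate([53, 0, 1805]) cube([345, 47, 33]);
translate([53, 0, 2125]) cube([345, 47, 33]);


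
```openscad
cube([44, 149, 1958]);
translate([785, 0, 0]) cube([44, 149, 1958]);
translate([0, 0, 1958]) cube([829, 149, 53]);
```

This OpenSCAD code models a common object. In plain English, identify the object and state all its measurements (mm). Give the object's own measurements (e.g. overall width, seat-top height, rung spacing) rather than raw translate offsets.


A door frame. The clear opening is 741 mm wide and 1958 mm high. Two 44 mm wide jambs, 149 mm deep, stand either side of the opening from the floor to the top of the opening. A 53 mm thick head sits across the top of both jambs, spanning the full outside width of the frame.


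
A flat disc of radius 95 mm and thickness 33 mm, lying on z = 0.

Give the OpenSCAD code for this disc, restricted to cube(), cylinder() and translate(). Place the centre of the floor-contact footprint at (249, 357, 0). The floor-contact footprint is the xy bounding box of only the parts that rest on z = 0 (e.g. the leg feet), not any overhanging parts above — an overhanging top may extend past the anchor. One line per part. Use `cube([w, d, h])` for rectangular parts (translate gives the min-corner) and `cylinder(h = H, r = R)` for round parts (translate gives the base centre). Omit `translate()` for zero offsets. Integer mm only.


translate([249, 357, 0]) cylinder(h = 33, r = 95);


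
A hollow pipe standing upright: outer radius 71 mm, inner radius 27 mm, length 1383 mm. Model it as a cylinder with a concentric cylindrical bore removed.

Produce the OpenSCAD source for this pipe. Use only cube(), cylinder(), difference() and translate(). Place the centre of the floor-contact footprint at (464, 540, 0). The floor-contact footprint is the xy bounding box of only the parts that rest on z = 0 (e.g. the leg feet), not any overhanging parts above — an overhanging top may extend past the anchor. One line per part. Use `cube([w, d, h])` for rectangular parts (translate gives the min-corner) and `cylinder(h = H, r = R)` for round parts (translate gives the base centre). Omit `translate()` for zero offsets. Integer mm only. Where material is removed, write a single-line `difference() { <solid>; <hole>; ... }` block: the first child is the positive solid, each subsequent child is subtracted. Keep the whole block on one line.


difference() { translate([464, 540, 0]) cylinder(h = 1383, r = 71); translate([464, 540, 0]) cylinder(h = 1383, r = 27); }


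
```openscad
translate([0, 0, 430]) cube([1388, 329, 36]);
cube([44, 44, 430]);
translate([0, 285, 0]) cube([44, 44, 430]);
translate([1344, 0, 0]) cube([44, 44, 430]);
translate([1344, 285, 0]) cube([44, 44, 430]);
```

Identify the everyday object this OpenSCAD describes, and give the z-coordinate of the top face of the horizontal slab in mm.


A bench. The seat-top height is 466 mm.

A long slab on four corner posts — a bench. The slab sits at z = 430 with thickness 36, so the top is 430 + 36 = 466 mm.


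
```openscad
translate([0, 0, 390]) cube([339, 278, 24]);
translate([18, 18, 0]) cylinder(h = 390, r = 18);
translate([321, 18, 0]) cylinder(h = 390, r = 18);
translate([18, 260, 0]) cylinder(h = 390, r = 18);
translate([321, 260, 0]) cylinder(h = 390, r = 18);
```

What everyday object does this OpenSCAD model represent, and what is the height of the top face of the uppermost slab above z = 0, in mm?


A stool. The seat height is 414 mm.

A 339×278×24 slab at z = 390 on four corner cylinders — a stool. The seat top is 390 + 24 = 414 mm.


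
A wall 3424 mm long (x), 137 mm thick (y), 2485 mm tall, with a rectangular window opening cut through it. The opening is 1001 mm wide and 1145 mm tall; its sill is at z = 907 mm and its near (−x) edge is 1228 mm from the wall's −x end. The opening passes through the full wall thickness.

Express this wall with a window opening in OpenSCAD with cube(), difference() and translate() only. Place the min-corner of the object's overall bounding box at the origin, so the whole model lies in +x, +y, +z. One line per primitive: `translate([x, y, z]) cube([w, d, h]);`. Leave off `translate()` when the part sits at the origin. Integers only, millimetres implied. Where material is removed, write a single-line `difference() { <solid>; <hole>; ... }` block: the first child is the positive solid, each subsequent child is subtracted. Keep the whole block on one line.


difference() { cube([3424, 137, 2485]); translate([1228, 0, 907]) cube([1001, 137, 1145]); }


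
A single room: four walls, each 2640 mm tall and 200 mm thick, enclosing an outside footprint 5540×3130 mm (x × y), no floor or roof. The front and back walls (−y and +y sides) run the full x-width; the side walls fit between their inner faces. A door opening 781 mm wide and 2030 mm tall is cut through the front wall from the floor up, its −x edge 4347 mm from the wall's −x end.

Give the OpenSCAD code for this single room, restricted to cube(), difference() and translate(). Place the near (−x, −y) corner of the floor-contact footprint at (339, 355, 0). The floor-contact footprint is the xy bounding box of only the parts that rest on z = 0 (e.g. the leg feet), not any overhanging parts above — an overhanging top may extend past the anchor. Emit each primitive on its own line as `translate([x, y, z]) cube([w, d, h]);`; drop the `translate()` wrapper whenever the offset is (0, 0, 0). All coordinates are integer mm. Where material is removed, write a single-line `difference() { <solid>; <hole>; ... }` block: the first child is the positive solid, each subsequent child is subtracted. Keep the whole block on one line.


difference() { translate([339, 355, 0]) cube([5540, 200, 2640]); translate([4686, 355, 0]) cube([781, 200, 2030]); }
translate([339, 3285, 0]) cube([5540, 200, 2640]);
translate([339, 555, 0]) cube([200, 2730, 2640]);
translate([5679, 555, 0]) cube([200, 2730, 2640]);


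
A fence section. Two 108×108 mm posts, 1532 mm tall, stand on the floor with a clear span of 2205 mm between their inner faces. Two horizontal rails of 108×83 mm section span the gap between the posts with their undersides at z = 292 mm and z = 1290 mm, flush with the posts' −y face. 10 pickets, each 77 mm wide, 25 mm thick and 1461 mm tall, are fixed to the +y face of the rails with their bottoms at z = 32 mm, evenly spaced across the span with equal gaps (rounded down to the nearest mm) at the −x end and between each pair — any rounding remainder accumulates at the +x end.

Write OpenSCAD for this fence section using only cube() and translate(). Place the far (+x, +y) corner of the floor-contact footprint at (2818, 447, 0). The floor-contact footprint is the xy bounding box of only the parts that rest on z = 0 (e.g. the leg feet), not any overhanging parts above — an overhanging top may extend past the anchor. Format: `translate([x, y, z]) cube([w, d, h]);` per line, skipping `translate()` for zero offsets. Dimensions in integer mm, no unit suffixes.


translate([397, 339, 0]) cube([108, 108, 1532]);
translate([2710, 339, 0]) cube([108, 108, 1532]);
translate([505, 339, 292]) cube([2205, 108, 83]);
translate([505, 339, 1290]) cube([2205, 108, 83]);
translate([635, 447, 32]) cube([77, 25, 1461]);
translate([842, 447, 32]) cube([77, 25, 1461]);
translate([1049, 447, 32]) cube([77, 25, 1461]);
translate([1256, 447, 32]) cube([77, 25, 1461]);
translate([1463, 447, 32]) cube([77, 25, 1461]);
translate([1670, 447, 32]) cube([77, 25, 1461]);
translate([1877, 447, 32]) cube([77, 25, 1461]);
translate([2084, 447, 32]) cube([77, 25, 1461]);
translate([2291, 447, 32]) cube([77, 25, 1461]);
translate([2498, 447, 32]) cube([77, 25, 1461]);


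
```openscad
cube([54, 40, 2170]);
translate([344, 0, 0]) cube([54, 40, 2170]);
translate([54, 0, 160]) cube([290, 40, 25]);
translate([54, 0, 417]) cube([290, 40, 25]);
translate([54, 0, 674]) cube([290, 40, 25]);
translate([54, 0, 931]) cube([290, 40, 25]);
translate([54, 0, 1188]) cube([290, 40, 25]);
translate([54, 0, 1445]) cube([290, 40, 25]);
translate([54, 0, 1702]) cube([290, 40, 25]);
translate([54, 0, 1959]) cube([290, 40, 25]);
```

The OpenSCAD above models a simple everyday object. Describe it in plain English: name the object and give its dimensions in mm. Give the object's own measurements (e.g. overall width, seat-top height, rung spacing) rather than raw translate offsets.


A straight ladder. Two 54×40 mm vertical rails, 2170 mm tall, stand 398 mm apart (outside-to-outside) with their front faces coplanar on the −y side. 8 rungs, each 40 mm deep and 25 mm tall, span between the inner faces of the rails, front faces flush with the rails. The lowest rung's underside is at z = 160 mm and rungs are spaced 257 mm apart (underside to underside).


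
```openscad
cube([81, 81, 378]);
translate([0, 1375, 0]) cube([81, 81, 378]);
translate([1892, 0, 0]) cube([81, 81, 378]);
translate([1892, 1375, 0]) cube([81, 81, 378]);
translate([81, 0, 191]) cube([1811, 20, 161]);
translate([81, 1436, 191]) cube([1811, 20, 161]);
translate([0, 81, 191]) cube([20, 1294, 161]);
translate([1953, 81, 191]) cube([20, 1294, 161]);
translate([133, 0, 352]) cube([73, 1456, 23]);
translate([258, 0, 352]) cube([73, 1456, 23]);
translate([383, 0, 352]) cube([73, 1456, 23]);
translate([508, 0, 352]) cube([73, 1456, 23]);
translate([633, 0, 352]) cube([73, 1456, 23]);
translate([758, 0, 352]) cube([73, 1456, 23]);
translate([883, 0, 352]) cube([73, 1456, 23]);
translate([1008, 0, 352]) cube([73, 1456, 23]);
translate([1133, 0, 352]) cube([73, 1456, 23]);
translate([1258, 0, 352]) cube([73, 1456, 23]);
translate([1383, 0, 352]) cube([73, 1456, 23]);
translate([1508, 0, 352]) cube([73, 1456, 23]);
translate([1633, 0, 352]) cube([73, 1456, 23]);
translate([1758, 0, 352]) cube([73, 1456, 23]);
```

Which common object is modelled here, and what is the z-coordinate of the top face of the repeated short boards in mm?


A bed frame. The slat-top height is 375 mm.

Four posts, four rails, and a row of slats — a bed frame. Slats sit on the rails at z = 191 + 161 = 352; with slat thickness 23, the top is 375 mm.


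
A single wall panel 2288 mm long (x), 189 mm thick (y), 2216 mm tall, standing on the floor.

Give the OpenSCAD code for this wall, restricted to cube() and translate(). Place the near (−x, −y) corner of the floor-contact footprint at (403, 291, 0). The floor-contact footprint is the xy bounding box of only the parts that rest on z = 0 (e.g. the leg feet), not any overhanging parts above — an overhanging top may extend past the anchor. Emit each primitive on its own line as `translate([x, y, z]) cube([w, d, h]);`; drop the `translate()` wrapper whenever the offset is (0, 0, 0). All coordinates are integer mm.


translate([403, 291, 0]) cube([2288, 189, 2216]);


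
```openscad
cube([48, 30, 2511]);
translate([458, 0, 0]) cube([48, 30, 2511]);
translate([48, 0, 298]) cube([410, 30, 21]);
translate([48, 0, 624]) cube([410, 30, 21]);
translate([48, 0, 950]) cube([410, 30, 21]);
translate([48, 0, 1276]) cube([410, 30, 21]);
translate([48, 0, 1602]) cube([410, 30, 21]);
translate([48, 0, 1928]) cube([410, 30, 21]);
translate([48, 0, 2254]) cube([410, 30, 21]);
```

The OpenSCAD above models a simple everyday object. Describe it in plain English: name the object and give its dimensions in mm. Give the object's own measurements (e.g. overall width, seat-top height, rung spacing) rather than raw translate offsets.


A straight ladder. Two 48×30 mm vertical rails, 2511 mm tall, stand 506 mm apart (outside-to-outside) with their front faces coplanar on the −y side. 7 rungs, each 30 mm deep and 21 mm tall, span between the inner faces of the rails, front faces flush with the rails. The lowest rung's underside is at z = 298 mm and rungs are spaced 326 mm apart (underside to underside).


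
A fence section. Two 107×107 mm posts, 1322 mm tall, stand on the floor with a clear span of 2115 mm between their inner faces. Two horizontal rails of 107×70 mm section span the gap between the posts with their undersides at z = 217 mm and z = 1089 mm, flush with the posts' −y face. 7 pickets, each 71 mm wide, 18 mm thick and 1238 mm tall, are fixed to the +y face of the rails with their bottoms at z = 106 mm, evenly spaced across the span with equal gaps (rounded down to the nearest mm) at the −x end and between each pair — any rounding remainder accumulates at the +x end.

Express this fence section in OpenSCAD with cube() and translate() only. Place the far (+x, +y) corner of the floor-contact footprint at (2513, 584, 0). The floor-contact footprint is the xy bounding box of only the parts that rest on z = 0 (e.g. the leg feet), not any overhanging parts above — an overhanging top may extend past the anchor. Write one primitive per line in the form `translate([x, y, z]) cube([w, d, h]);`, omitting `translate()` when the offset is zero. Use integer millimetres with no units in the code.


translate([184, 477, 0]) cube([107, 107, 1322]);
translate([2406, 477, 0]) cube([107, 107, 1322]);
translate([291, 477, 217]) cube([2115, 107, 70]);
translate([291, 477, 1089]) cube([2115, 107, 70]);
translate([493, 584, 106]) cube([71, 18, 1238]);
translate([766, 584, 106]) cube([71, 18, 1238]);
translate([1039, 584, 106]) cube([71, 18, 1238]);
translate([1312, 584, 106]) cube([71, 18, 1238]);
translate([1585, 584, 106]) cube([71, 18, 1238]);
translate([1858, 584, 106]) cube([71, 18, 1238]);
translate([2131, 584, 106]) cube([71, 18, 1238]);


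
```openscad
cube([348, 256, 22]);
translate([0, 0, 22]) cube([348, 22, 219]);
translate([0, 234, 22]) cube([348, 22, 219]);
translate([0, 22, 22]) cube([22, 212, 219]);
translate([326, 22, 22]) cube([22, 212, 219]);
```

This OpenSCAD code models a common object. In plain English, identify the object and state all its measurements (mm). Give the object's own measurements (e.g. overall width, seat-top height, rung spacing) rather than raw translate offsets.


An open-topped rectangular box: outside dimensions 348×256×241 mm, with a uniform wall and base thickness of 22 mm. The base is a full 348×256 slab on the floor; four walls sit on top of the base. The front and back walls (the −y and +y sides) span the full width; the two side walls fit between them.


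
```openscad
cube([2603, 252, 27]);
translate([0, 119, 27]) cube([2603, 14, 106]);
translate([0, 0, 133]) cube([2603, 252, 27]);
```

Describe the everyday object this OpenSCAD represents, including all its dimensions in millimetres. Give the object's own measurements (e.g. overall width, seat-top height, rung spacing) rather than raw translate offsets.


An I-beam lying along x, 2603 mm long. Overall section height 160 mm. Two flanges 252 mm wide (y) and 27 mm thick, one on the floor and one at the top; a web 14 mm thick runs between them, centred on the flange width.


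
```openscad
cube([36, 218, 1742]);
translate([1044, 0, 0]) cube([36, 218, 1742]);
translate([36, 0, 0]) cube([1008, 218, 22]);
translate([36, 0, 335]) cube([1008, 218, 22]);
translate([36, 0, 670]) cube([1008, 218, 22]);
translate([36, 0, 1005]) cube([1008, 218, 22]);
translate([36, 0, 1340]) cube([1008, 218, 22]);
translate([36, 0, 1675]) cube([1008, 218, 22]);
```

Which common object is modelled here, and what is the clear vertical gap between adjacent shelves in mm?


A bookshelf. The clear shelf gap is 313 mm.

Two tall side panels with 6 horizontal boards between them — a bookshelf. The first two shelf undersides are at z = 0 and z = 335; with shelf thickness 22, the clear gap is 335 − 0 − 22 = 313 mm.


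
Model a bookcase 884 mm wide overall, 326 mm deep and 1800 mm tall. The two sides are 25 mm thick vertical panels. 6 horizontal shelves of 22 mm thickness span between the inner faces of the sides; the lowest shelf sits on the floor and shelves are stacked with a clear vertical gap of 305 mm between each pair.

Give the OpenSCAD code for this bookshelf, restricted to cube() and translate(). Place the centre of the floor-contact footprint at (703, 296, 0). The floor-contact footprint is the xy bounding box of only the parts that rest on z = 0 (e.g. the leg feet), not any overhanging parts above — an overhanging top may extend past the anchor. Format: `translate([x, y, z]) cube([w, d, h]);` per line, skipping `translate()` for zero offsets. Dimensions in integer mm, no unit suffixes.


translate([261, 133, 0]) cube([25, 326, 1800]);
translate([1120, 133, 0]) cube([25, 326, 1800]);
translate([286, 133, 0]) cube([834, 326, 22]);
translate([286, 133, 327]) cube([834, 326, 22]);
translate([286, 133, 654]) cube([834, 326, 22]);
translate([286, 133, 981]) cube([834, 326, 22]);
translate([286, 133, 1308]) cube([834, 326, 22]);
translate([286, 133, 1635]) cube([834, 326, 22]);


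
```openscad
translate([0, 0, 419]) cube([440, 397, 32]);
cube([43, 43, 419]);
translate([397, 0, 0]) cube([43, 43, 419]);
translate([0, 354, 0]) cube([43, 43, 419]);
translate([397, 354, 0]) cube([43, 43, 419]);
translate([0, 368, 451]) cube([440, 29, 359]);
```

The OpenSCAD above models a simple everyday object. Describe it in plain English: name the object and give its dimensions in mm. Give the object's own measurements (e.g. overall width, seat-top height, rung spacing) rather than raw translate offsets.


A chair. The seat is a 440×397×32 mm slab with its top at z = 451 mm, on four 43×43 mm corner legs (flush with the seat edges, standing on z = 0). A flat backrest 29 mm thick, 359 mm tall, spans the full seat width and rises from the seat top along its +y edge, rear face flush with the rear of the seat.


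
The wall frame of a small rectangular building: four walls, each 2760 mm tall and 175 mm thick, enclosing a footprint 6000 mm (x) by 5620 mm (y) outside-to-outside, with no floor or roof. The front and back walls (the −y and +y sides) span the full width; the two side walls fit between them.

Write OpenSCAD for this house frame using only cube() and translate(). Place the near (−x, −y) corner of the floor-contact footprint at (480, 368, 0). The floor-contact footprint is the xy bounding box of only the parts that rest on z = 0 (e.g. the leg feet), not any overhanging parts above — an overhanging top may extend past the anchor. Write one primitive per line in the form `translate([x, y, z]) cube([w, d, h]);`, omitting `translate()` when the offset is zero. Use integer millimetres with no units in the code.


translate([480, 368, 0]) cube([6000, 175, 2760]);
translate([480, 5813, 0]) cube([6000, 175, 2760]);
translate([480, 543, 0]) cube([175, 5270, 2760]);
translate([6305, 543, 0]) cube([175, 5270, 2760]);


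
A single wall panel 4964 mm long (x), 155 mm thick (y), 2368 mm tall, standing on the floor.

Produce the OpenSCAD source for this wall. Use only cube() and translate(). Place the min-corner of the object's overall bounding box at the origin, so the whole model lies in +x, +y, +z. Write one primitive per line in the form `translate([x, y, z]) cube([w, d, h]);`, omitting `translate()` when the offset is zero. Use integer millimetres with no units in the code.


cube([4964, 155, 2368]);


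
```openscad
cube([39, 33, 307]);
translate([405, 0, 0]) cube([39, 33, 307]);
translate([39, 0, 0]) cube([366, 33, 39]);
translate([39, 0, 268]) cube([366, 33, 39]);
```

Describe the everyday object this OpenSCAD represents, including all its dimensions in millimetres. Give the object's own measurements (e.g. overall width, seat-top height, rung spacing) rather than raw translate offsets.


A rectangular picture frame lying in the x–z plane (depth along y). The opening is 366 mm wide (x) by 229 mm tall (z), surrounded by a border 39 mm wide on all four sides. The frame is 33 mm deep and is made of two full-height vertical stiles with two horizontal rails fitted between them.


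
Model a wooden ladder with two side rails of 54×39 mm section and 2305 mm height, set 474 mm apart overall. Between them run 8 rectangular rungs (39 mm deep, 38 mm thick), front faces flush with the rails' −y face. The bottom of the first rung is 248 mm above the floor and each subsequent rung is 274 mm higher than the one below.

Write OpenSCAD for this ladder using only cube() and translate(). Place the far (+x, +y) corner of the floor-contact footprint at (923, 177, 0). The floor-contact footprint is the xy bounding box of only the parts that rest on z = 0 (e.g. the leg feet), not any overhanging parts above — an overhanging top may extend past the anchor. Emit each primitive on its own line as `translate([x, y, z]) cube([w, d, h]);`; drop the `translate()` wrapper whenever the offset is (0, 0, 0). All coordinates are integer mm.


// rung span = 474 - 2*54 = 366
// rung[k] z = 248 + k*274
translate([449, 138, 0]) cube([54, 39, 2305]);
translate([869, 138, 0]) cube([54, 39, 2305]);
translate([503, 138, 248]) cube([366, 39, 38]);
translate([503, 138, 522]) cube([366, 39, 38]);
translate([503, 138, 796]) cube([366, 39, 38]);
translate([503, 138, 1070]) cube([366, 39, 38]);
translate([503, 138, 1344]) cube([366, 39, 38]);
translate([503, 138, 1618]) cube([366, 39, 38]);
translate([503, 138, 1892]) cube([366, 39, 38]);
translate([503, 138, 2166]) cube([366, 39, 38]);


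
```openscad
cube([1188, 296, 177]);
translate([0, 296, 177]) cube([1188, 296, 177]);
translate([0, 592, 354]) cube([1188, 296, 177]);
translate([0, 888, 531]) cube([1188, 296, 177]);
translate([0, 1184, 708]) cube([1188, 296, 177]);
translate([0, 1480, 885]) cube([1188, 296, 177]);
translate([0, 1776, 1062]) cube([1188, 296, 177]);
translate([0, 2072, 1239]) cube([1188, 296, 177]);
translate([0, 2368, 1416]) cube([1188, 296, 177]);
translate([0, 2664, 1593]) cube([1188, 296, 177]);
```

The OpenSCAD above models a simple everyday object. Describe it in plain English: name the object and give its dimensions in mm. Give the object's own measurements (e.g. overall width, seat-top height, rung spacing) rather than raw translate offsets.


A straight staircase of 10 solid steps. Each step is 1188 mm wide (x), 296 mm deep (y, the going) and 177 mm tall (the rise). The first step rests on the floor; each subsequent step sits one going further in +y and one rise higher in +z, directly behind and above the previous step with no overlap.


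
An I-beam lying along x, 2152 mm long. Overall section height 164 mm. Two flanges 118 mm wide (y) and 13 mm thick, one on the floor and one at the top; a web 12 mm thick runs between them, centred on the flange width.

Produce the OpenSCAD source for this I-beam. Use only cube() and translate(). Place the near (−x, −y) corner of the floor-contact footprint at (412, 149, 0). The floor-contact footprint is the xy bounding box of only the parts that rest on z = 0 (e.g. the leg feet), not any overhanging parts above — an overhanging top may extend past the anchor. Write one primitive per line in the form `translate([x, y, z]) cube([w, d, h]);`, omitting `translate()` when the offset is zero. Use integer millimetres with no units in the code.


translate([412, 149, 0]) cube([2152, 118, 13]);
translate([412, 202, 13]) cube([2152, 12, 138]);
translate([412, 149, 151]) cube([2152, 118, 13]);


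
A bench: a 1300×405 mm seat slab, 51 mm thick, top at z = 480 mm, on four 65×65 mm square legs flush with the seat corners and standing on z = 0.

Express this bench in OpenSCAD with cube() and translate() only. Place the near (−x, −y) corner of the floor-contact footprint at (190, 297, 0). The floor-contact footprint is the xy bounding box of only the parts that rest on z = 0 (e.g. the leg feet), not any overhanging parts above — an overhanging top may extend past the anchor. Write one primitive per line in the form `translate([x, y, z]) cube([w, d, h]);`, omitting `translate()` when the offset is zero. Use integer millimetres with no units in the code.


translate([190, 297, 429]) cube([1300, 405, 51]);
translate([190, 297, 0]) cube([65, 65, 429]);
translate([190, 637, 0]) cube([65, 65, 429]);
translate([1425, 297, 0]) cube([65, 65, 429]);
translate([1425, 637, 0]) cube([65, 65, 429]);


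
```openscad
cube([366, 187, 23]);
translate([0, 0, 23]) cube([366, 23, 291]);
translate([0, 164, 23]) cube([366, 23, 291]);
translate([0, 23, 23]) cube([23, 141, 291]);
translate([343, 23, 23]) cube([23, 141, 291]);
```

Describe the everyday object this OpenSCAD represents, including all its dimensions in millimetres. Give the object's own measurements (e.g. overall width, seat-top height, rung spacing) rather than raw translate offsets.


An open-topped rectangular box: outside dimensions 366×187×314 mm, with a uniform wall and base thickness of 23 mm. The base is a full 366×187 slab on the floor; four walls sit on top of the base. The front and back walls (the −y and +y sides) span the full width; the two side walls fit between them.


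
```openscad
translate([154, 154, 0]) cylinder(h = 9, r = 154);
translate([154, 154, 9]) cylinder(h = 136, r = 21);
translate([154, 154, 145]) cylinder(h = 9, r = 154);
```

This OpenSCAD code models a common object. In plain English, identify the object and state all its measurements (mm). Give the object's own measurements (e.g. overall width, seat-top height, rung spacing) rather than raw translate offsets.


A spool: two coaxial disc flanges of radius 154 mm and thickness 9 mm, joined by a core cylinder of radius 21 mm and height 136 mm. The lower flange rests on z = 0 and the three cylinders share a vertical axis.


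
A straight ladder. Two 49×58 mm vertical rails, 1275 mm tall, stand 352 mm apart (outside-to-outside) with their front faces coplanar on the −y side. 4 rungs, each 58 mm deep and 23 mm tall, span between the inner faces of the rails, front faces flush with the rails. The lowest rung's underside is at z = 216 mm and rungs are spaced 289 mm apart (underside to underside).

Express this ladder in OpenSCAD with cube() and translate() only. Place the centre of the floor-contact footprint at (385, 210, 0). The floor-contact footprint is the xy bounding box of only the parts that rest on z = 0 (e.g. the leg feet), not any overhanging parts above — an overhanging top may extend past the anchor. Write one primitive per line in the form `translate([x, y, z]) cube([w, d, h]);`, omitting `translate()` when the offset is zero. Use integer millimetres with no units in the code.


// rung span = 352 - 2*49 = 254
// rung[k] z = 216 + k*289
translate([209, 181, 0]) cube([49, 58, 1275]);
translate([512, 181, 0]) cube([49, 58, 1275]);
translate([258, 181, 216]) cube([254, 58, 23]);
translate([258, 181, 505]) cube([254, 58, 23]);
translate([258, 181, 794]) cube([254, 58, 23]);
translate([258, 181, 1083]) cube([254, 58, 23]);


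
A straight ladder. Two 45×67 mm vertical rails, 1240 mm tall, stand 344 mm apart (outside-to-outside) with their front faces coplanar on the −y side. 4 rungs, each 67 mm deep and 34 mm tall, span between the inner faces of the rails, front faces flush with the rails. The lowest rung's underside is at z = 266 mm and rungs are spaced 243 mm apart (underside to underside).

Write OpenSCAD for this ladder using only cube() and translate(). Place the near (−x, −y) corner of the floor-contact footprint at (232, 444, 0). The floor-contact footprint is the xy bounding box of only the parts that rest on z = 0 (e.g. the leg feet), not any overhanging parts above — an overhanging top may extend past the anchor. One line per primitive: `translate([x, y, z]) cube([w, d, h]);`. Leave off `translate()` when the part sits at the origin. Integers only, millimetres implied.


// rung span = 344 - 2*45 = 254
// rung[k] z = 266 + k*243
translate([232, 444, 0]) cube([45, 67, 1240]);
translate([531, 444, 0]) cube([45, 67, 1240]);
translate([277, 444, 266]) cube([254, 67, 34]);
translate([277, 444, 509]) cube([254, 67, 34]);
translate([277, 444, 752]) cube([254, 67, 34]);
translate([277, 444, 995]) cube([254, 67, 34]);
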